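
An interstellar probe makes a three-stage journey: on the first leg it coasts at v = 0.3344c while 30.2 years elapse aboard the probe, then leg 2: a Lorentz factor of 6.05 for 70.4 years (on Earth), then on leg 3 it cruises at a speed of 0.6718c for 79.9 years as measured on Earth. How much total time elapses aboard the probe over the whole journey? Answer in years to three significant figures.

τ = 101 years

Leg 1: 30.2 years is already measured aboard the probe.
Leg 2: γ = 6.05; τ_2 = 70.4/6.050 = 11.64 years.
Leg 3: γ = 1/√(1 − 0.6718²) = 1/√0.5487 = 1.350; τ_3 = 79.9/1.350 = 59.18 years.
Total: 30.20 + 11.64 + 59.18 years.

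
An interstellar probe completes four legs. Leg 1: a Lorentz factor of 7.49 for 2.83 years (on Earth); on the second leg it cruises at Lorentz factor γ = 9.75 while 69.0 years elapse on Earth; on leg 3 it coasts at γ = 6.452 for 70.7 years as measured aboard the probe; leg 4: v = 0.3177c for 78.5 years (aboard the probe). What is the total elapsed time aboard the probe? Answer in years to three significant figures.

Leg 1: γ = 7.49; τ_1 = 2.83/7.490 = 0.3778 years.
Leg 2: γ = 9.75; τ_2 = 69.0/9.750 = 7.077 years.
Leg 3: 70.7 years is already measured aboard the probe.
Leg 4: 78.5 years is already measured aboard the probe.
Total: 0.3778 + 7.077 + 70.70 + 78.50 years.

τ = 157 years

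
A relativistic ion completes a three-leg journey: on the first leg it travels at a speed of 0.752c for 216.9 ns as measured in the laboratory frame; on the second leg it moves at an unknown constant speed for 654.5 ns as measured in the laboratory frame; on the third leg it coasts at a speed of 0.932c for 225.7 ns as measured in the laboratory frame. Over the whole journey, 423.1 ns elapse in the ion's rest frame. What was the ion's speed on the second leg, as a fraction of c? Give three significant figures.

Leg 1: γ = 1/√(1 − 0.752²) = 1/√0.4345 = 1.517; τ_1 = 216.9/1.517 = 143.0 ns.
Leg 2: speed unknown; τ_2 = 654.5/γ_2.
Leg 3: γ = 1/√(1 − 0.932²) = 1/√0.1314 = 2.759; τ_3 = 225.7/2.759 = 81.81 ns.
Total proper time: 143.0 + τ_2 + 81.81 = 423.1, so τ_2 = 423.1 − 224.8 = 198.3 ns.
γ_2 = 654.5/198.3 = 3.300; β = √(1 − 1/γ²) = √0.9082.

β = 0.953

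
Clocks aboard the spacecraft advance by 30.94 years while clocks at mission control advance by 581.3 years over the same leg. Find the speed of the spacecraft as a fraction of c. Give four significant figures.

The proper time is measured aboard the spacecraft (both events occur at the spacecraft's location); Δt is measured at mission control. γ = Δt/τ = 581.3/30.94 = 18.79.
β = √(1 − 1/γ²) = √(1 − 0.002833) = √0.9972

v = 0.9986c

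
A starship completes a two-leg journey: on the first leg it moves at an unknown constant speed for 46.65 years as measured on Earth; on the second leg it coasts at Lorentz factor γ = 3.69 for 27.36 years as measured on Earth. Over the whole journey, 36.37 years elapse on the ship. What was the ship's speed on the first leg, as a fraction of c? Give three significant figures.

β = 0.784

Leg 1: speed unknown; τ_1 = 46.65/γ_1.
Leg 2: γ = 3.69; τ_2 = 27.36/3.690 = 7.415 years.
Total proper time: τ_1 + 7.415 = 36.37, so τ_1 = 36.37 − 7.415 = 28.96 years.
γ_1 = 46.65/28.96 = 1.611; β = √(1 − 1/γ²) = √0.6147.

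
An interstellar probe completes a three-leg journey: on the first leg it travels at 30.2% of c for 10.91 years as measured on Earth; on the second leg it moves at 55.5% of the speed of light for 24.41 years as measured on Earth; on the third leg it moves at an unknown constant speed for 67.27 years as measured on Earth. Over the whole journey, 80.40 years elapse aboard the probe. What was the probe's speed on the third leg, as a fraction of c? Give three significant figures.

Leg 1: β = 0.302; γ = 1/√(1 − 0.302²) = 1/√0.9088 = 1.049; τ_1 = 10.91/1.049 = 10.40 years.
Leg 2: β = 0.555; γ = 1/√(1 − 0.555²) = 1/√0.6920 = 1.202; τ_2 = 24.41/1.202 = 20.31 years.
Leg 3: speed unknown; τ_3 = 67.27/γ_3.
Total proper time: 10.40 + 20.31 + τ_3 = 80.40, so τ_3 = 80.40 − 30.71 = 49.69 years.
γ_3 = 67.27/49.69 = 1.354; β = √(1 − 1/γ²) = √0.4543.

β = 0.674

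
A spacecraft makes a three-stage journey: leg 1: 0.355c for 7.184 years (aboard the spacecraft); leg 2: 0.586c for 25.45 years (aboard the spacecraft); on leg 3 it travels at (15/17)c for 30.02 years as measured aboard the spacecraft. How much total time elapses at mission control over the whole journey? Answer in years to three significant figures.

Leg 1: γ = 1/√(1 − 0.355²) = 1/√0.8740 = 1.070; Δt_1 = 1.070 × 7.184 = 7.685 years.
Leg 2: γ = 1/√(1 − 0.586²) = 1/√0.6566 = 1.234; Δt_2 = 1.234 × 25.45 = 31.41 years.
Leg 3: γ = 1/√(1 − (15/17)²) = 17/8 = 2.125; Δt_3 = 2.125 × 30.02 = 63.79 years.
Total: 7.685 + 31.41 + 63.79 years.

Δt = 103 years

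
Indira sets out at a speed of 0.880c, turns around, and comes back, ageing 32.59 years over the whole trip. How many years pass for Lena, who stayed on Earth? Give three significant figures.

γ = 1/√(1 − 0.880²) = 1/√0.2256 = 2.105
Earth-frame duration is the dilated interval: Δt = γτ = 2.105 × 32.59 years.

Δt = 68.6 years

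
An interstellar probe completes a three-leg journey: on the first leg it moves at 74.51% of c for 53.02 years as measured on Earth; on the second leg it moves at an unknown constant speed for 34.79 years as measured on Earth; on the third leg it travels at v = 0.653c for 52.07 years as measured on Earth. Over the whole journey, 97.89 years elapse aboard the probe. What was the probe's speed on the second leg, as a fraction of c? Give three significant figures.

Leg 1: β = 0.7451; γ = 1/√(1 − 0.7451²) = 1/√0.4448 = 1.499; τ_1 = 53.02/1.499 = 35.36 years.
Leg 2: speed unknown; τ_2 = 34.79/γ_2.
Leg 3: γ = 1/√(1 − 0.653²) = 1/√0.5736 = 1.320; τ_3 = 52.07/1.320 = 39.44 years.
Total proper time: 35.36 + τ_2 + 39.44 = 97.89, so τ_2 = 97.89 − 74.80 = 23.09 years.
γ_2 = 34.79/23.09 = 1.507; β = √(1 − 1/γ²) = √0.5594.

β = 0.748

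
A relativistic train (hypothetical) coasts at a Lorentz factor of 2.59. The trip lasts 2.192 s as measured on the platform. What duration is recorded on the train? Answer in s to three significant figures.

τ = 0.846 s

γ = 2.59
The interval measured on the platform is the dilated one; the clock on the train measures the proper time τ = Δt/γ = 2.192/2.590 s.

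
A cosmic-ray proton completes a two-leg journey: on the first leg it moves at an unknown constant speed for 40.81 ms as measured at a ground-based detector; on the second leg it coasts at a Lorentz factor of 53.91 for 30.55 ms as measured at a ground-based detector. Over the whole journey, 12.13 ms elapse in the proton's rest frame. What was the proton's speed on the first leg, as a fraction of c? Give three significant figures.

β = 0.959

Leg 1: speed unknown; τ_1 = 40.81/γ_1.
Leg 2: γ = 53.91; τ_2 = 30.55/53.91 = 0.5667 ms.
Total proper time: τ_1 + 0.5667 = 12.13, so τ_1 = 12.13 − 0.5667 = 11.56 ms.
γ_1 = 40.81/11.56 = 3.529; β = √(1 − 1/γ²) = √0.9197.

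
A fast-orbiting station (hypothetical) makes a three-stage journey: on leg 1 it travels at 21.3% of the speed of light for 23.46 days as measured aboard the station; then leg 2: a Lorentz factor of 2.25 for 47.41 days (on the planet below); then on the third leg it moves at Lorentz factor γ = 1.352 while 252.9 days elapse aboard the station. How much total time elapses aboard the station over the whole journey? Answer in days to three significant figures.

Leg 1: 23.46 days is already measured aboard the station.
Leg 2: γ = 2.25; τ_2 = 47.41/2.250 = 21.07 days.
Leg 3: 252.9 days is already measured aboard the station.
Total: 23.46 + 21.07 + 252.9 days.

τ = 297 days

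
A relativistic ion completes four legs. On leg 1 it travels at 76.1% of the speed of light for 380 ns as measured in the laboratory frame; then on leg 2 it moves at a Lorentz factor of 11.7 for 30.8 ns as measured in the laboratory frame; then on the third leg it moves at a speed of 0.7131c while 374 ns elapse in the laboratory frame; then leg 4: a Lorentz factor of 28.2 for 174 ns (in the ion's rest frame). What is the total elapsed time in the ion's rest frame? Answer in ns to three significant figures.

Leg 1: β = 0.761; γ = 1/√(1 − 0.761²) = 1/√0.4209 = 1.541; τ_1 = 380/1.541 = 246.5 ns.
Leg 2: γ = 11.7; τ_2 = 30.8/11.70 = 2.632 ns.
Leg 3: γ = 1/√(1 − 0.7131²) = 1/√0.4915 = 1.426; τ_3 = 374/1.426 = 262.2 ns.
Leg 4: 174 ns is already measured in the ion's rest frame.
Total: 246.5 + 2.632 + 262.2 + 174.0 ns.

τ = 685 ns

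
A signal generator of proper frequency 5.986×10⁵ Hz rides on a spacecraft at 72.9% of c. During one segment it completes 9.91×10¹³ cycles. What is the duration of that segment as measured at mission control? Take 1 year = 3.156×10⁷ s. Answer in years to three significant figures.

Δt = 7.66 years

β = 0.729; γ = 1/√(1 − 0.729²) = 1/√0.4686 = 1.461
Proper time for N cycles: τ = N/f = 9.91×10¹³/(5.986×10⁵) = 1.656×10⁸ s = 5.246 years.
Lab-frame duration Δt = γτ = 1.461 × 5.246 = 7.663 years.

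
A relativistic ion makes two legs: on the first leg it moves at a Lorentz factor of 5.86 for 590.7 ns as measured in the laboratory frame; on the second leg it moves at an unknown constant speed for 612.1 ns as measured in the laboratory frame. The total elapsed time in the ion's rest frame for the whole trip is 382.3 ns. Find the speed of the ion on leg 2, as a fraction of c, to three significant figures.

Leg 1: γ = 5.86; τ_1 = 590.7/5.860 = 100.8 ns.
Leg 2: speed unknown; τ_2 = 612.1/γ_2.
Total proper time: 100.8 + τ_2 = 382.3, so τ_2 = 382.3 − 100.8 = 281.5 ns.
γ_2 = 612.1/281.5 = 2.174; β = √(1 − 1/γ²) = √0.7885.

β = 0.888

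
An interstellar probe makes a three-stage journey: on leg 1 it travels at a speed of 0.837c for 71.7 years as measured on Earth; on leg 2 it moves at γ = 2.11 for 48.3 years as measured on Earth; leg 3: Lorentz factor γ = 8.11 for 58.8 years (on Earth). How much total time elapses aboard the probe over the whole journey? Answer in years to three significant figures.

Leg 1: γ = 1/√(1 − 0.837²) = 1/√0.2994 = 1.827; τ_1 = 71.7/1.827 = 39.23 years.
Leg 2: γ = 2.11; τ_2 = 48.3/2.110 = 22.89 years.
Leg 3: γ = 8.11; τ_3 = 58.8/8.110 = 7.250 years.
Total: 39.23 + 22.89 + 7.250 years.

τ = 69.4 years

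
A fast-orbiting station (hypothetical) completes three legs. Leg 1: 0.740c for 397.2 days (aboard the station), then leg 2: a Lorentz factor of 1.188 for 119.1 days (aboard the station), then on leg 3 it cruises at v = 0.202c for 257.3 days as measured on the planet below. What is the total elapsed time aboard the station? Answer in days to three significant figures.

τ = 768 days

Leg 1: 397.2 days is already measured aboard the station.
Leg 2: 119.1 days is already measured aboard the station.
Leg 3: γ = 1/√(1 − 0.202²) = 1/√0.9592 = 1.021; τ_3 = 257.3/1.021 = 252.0 days.
Total: 397.2 + 119.1 + 252.0 days.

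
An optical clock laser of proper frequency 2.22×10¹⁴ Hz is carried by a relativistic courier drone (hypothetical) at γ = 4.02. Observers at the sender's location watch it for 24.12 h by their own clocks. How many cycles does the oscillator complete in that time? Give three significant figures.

γ = 4.02
During 24.12 h of lab time, the oscillator's proper time advances by τ = Δt/γ = 24.12/4.020 = 6.000 h = 2.160×10⁴ s.
N = f × τ = 2.22×10¹⁴ × 2.160×10⁴ = 4.795×10¹⁸.

N = 4.80×10¹⁸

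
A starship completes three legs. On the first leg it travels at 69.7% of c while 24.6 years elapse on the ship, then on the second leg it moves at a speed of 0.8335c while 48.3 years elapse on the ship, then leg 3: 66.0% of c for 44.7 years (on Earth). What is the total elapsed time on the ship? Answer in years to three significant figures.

Leg 1: 24.6 years is already measured on the ship.
Leg 2: 48.3 years is already measured on the ship.
Leg 3: β = 0.660; γ = 1/√(1 − 0.660²) = 1/√0.5644 = 1.331; τ_3 = 44.7/1.331 = 33.58 years.
Total: 24.60 + 48.30 + 33.58 years.

τ = 106 years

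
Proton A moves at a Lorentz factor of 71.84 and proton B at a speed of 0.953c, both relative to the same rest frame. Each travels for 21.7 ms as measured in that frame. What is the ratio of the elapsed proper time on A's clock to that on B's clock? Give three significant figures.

A: γ = 71.84. B: γ = 1/√(1 − 0.953²) = 1/√0.09179 = 3.301.
τ_A/τ_B = γ_B/γ_A = 3.301/71.84 = 0.04594, so τ_A/τ_B = 0.04594.

τ_A/τ_B = 0.0459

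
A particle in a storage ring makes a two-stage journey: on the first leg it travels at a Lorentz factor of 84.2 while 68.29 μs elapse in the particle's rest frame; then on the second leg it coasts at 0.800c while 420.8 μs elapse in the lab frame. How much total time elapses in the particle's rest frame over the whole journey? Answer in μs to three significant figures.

τ = 321 μs

Leg 1: 68.29 μs is already measured in the particle's rest frame.
Leg 2: γ = 1/√(1 − 0.800²) = 5/3 ≈ 1.667; τ_2 = 420.8/1.667 = 252.5 μs.
Total: 68.29 + 252.5 μs.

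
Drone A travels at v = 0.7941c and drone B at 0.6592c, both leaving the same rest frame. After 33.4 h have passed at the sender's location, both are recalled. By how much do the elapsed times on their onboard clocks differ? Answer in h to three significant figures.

A: γ = 1/√(1 − 0.7941²) = 1/√0.3694 = 1.645; τ_A = 33.4/1.645 = 20.30 h.
B: γ = 1/√(1 − 0.6592²) = 1/√0.5655 = 1.330; τ_B = 33.4/1.330 = 25.12 h.

|τ_A − τ_B| = 4.82 h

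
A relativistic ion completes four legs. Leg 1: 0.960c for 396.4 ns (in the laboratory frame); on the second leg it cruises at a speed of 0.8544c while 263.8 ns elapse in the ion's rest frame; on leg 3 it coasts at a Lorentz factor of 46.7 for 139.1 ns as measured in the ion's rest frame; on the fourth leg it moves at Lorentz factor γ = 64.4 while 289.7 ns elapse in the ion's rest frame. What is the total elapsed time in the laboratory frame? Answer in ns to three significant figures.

Δt = 2.61×10⁴ ns

Leg 1: 396.4 ns is already measured in the laboratory frame.
Leg 2: γ = 1/√(1 − 0.8544²) = 1/√0.2700 = 1.924; Δt_2 = 1.924 × 263.8 = 507.7 ns.
Leg 3: γ = 46.7; Δt_3 = 46.70 × 139.1 = 6496 ns.
Leg 4: γ = 64.4; Δt_4 = 64.40 × 289.7 = 1.866×10⁴ ns.
Total: 396.4 + 507.7 + 6496 + 1.866×10⁴ ns.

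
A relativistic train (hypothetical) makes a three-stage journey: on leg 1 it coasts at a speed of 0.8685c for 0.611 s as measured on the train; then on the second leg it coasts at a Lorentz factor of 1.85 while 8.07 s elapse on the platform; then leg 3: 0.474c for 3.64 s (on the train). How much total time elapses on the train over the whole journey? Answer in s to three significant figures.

τ = 8.61 s

Leg 1: 0.611 s is already measured on the train.
Leg 2: γ = 1.85; τ_2 = 8.07/1.850 = 4.362 s.
Leg 3: 3.64 s is already measured on the train.
Total: 0.6110 + 4.362 + 3.640 s.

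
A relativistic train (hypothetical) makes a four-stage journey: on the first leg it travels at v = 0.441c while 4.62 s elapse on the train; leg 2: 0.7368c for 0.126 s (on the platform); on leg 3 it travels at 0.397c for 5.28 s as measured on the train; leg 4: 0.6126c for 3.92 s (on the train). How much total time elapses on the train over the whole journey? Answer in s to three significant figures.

Leg 1: 4.62 s is already measured on the train.
Leg 2: γ = 1/√(1 − 0.7368²) = 1/√0.4571 = 1.479; τ_2 = 0.126/1.479 = 0.08519 s.
Leg 3: 5.28 s is already measured on the train.
Leg 4: 3.92 s is already measured on the train.
Total: 4.620 + 0.08519 + 5.280 + 3.920 s.

τ = 13.9 s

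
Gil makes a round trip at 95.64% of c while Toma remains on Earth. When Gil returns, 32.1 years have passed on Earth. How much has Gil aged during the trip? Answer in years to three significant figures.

β = 0.9564; γ = 1/√(1 − 0.9564²) = 1/√0.08530 = 3.424
Gil's clock measures proper time along the trip: τ = Δt/γ = 32.1/3.424 years.

τ = 9.38 years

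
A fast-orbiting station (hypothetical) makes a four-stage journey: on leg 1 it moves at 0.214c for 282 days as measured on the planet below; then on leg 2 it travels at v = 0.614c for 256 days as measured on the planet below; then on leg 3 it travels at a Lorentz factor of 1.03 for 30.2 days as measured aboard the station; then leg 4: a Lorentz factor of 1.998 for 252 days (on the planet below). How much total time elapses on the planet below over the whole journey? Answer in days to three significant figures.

Δt = 821 days

Leg 1: 282 days is already measured on the planet below.
Leg 2: 256 days is already measured on the planet below.
Leg 3: γ = 1.03; Δt_3 = 1.030 × 30.2 = 31.11 days.
Leg 4: 252 days is already measured on the planet below.
Total: 282.0 + 256.0 + 31.11 + 252.0 days.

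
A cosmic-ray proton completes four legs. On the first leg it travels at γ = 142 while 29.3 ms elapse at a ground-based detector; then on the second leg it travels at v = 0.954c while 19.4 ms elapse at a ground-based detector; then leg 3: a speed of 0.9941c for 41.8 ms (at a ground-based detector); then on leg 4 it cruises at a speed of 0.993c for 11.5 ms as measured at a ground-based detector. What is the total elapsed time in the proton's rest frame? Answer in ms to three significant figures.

Leg 1: γ = 142; τ_1 = 29.3/142.0 = 0.2063 ms.
Leg 2: γ = 1/√(1 − 0.954²) = 1/√0.08988 = 3.335; τ_2 = 19.4/3.335 = 5.816 ms.
Leg 3: γ = 1/√(1 − 0.9941²) = 1/√0.01177 = 9.219; τ_3 = 41.8/9.219 = 4.534 ms.
Leg 4: γ = 1/√(1 − 0.993²) = 1/√0.01395 = 8.466; τ_4 = 11.5/8.466 = 1.358 ms.
Total: 0.2063 + 5.816 + 4.534 + 1.358 ms.

τ = 11.9 ms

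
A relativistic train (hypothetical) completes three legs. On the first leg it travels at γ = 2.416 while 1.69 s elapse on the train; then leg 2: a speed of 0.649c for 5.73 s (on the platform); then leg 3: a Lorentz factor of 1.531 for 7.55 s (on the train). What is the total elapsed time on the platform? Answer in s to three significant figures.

Δt = 21.4 s

Leg 1: γ = 2.416; Δt_1 = 2.416 × 1.69 = 4.083 s.
Leg 2: 5.73 s is already measured on the platform.
Leg 3: γ = 1.531; Δt_3 = 1.531 × 7.55 = 11.56 s.
Total: 4.083 + 5.730 + 11.56 s.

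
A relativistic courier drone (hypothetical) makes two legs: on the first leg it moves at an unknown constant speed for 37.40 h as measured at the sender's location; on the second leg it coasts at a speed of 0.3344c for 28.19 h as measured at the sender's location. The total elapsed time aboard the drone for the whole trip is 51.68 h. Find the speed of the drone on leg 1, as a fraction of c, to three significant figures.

Leg 1: speed unknown; τ_1 = 37.40/γ_1.
Leg 2: γ = 1/√(1 − 0.3344²) = 1/√0.8882 = 1.061; τ_2 = 28.19/1.061 = 26.57 h.
Total proper time: τ_1 + 26.57 = 51.68, so τ_1 = 51.68 − 26.57 = 25.11 h.
γ_1 = 37.40/25.11 = 1.489; β = √(1 − 1/γ²) = √0.5491.

β = 0.741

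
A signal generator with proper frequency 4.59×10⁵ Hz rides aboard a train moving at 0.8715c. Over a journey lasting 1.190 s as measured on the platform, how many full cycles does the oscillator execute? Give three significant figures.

N = 2.68×10⁵

γ = 1/√(1 − 0.8715²) = 1/√0.2405 = 2.039
The oscillator's own cycle count is N = f × τ where τ is the proper time on the train. τ = Δt/γ = 1.190/2.039 = 0.5836 s = 5.836×10⁻¹ s.
N = 4.59×10⁵ × 5.836×10⁻¹ = 2.679×10⁵.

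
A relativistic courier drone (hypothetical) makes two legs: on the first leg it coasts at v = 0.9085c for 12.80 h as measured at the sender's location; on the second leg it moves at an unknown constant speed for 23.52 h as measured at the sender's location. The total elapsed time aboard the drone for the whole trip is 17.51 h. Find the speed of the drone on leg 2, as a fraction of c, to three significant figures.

β = 0.856

Leg 1: γ = 1/√(1 − 0.9085²) = 1/√0.1746 = 2.393; τ_1 = 12.80/2.393 = 5.349 h.
Leg 2: speed unknown; τ_2 = 23.52/γ_2.
Total proper time: 5.349 + τ_2 = 17.51, so τ_2 = 17.51 − 5.349 = 12.16 h.
γ_2 = 23.52/12.16 = 1.934; β = √(1 − 1/γ²) = √0.7327.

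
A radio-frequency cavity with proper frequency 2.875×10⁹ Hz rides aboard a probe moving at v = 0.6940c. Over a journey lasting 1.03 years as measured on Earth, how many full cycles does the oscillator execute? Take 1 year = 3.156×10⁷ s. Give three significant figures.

γ = 1/√(1 − 0.6940²) = 1/√0.5184 = 1.389
The oscillator's own cycle count is N = f × τ where τ is the proper time aboard the probe. τ = Δt/γ = 1.03/1.389 = 0.7416 years = 2.340×10⁷ s.
N = 2.875×10⁹ × 2.340×10⁷ = 6.729×10¹⁶.

N = 6.73×10¹⁶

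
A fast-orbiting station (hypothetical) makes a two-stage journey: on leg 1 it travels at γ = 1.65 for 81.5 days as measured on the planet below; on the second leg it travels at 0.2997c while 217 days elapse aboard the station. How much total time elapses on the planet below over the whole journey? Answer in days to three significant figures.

Δt = 309 days

Leg 1: 81.5 days is already measured on the planet below.
Leg 2: γ = 1/√(1 − 0.2997²) = 1/√0.9102 = 1.048; Δt_2 = 1.048 × 217 = 227.5 days.
Total: 81.50 + 227.5 days.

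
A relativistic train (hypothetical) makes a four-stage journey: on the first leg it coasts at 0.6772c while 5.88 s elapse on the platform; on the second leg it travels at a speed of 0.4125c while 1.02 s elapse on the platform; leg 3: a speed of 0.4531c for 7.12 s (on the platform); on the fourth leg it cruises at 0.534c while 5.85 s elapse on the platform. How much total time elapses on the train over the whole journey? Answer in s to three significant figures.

τ = 16.5 s

Leg 1: γ = 1/√(1 − 0.6772²) = 1/√0.5414 = 1.359; τ_1 = 5.88/1.359 = 4.326 s.
Leg 2: γ = 1/√(1 − 0.4125²) = 1/√0.8298 = 1.098; τ_2 = 1.02/1.098 = 0.9292 s.
Leg 3: γ = 1/√(1 − 0.4531²) = 1/√0.7947 = 1.122; τ_3 = 7.12/1.122 = 6.347 s.
Leg 4: γ = 1/√(1 − 0.534²) = 1/√0.7148 = 1.183; τ_4 = 5.85/1.183 = 4.946 s.
Total: 4.326 + 0.9292 + 6.347 + 4.946 s.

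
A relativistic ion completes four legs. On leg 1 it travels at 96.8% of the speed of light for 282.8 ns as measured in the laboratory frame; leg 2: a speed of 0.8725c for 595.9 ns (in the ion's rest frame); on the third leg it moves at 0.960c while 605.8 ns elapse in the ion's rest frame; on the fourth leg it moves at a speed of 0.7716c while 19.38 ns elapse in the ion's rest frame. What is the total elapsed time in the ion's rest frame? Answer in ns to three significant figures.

Leg 1: β = 0.968; γ = 1/√(1 − 0.968²) = 1/√0.06298 = 3.985; τ_1 = 282.8/3.985 = 70.97 ns.
Leg 2: 595.9 ns is already measured in the ion's rest frame.
Leg 3: 605.8 ns is already measured in the ion's rest frame.
Leg 4: 19.38 ns is already measured in the ion's rest frame.
Total: 70.97 + 595.9 + 605.8 + 19.38 ns.

τ = 1290 ns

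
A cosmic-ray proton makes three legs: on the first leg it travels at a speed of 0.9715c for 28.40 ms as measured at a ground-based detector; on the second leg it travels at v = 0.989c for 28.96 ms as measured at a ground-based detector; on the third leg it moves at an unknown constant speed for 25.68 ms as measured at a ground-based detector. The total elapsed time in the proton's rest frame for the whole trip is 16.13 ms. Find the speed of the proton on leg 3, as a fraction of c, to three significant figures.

Leg 1: γ = 1/√(1 − 0.9715²) = 1/√0.05619 = 4.219; τ_1 = 28.40/4.219 = 6.732 ms.
Leg 2: γ = 1/√(1 − 0.989²) = 1/√0.02188 = 6.761; τ_2 = 28.96/6.761 = 4.284 ms.
Leg 3: speed unknown; τ_3 = 25.68/γ_3.
Total proper time: 6.732 + 4.284 + τ_3 = 16.13, so τ_3 = 16.13 − 11.02 = 5.114 ms.
γ_3 = 25.68/5.114 = 5.021; β = √(1 − 1/γ²) = √0.9603.

β = 0.980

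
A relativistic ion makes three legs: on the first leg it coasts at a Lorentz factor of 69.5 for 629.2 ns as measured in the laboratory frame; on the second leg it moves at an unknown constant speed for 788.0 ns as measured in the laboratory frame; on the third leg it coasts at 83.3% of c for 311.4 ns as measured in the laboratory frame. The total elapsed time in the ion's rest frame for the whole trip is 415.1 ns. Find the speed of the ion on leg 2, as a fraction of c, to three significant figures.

β = 0.955

Leg 1: γ = 69.5; τ_1 = 629.2/69.50 = 9.053 ns.
Leg 2: speed unknown; τ_2 = 788.0/γ_2.
Leg 3: β = 0.833; γ = 1/√(1 − 0.833²) = 1/√0.3061 = 1.807; τ_3 = 311.4/1.807 = 172.3 ns.
Total proper time: 9.053 + τ_2 + 172.3 = 415.1, so τ_2 = 415.1 − 181.3 = 233.8 ns.
γ_2 = 788.0/233.8 = 3.371; β = √(1 − 1/γ²) = √0.9120.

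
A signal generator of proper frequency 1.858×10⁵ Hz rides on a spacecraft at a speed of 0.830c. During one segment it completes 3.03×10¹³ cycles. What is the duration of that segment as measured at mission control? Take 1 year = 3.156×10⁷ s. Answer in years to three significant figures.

γ = 1/√(1 − 0.830²) = 1/√0.3111 = 1.793
Proper time for N cycles: τ = N/f = 3.03×10¹³/(1.858×10⁵) = 1.631×10⁸ s = 5.167 years.
Lab-frame duration Δt = γτ = 1.793 × 5.167 = 9.264 years.

Δt = 9.26 years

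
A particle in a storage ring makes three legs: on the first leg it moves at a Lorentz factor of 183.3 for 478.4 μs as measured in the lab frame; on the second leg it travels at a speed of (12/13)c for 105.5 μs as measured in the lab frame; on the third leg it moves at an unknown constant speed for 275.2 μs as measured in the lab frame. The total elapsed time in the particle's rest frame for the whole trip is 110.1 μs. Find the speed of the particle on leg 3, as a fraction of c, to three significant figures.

β = 0.970

Leg 1: γ = 183.3; τ_1 = 478.4/183.3 = 2.610 μs.
Leg 2: γ = 1/√(1 − (12/13)²) = 13/5 = 2.600; τ_2 = 105.5/2.600 = 40.58 μs.
Leg 3: speed unknown; τ_3 = 275.2/γ_3.
Total proper time: 2.610 + 40.58 + τ_3 = 110.1, so τ_3 = 110.1 − 43.19 = 66.91 μs.
γ_3 = 275.2/66.91 = 4.113; β = √(1 − 1/γ²) = √0.9409.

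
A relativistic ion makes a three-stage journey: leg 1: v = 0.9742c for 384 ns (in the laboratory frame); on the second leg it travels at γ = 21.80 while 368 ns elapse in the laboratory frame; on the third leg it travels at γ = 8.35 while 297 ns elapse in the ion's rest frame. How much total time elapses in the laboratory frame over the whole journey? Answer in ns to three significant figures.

Leg 1: 384 ns is already measured in the laboratory frame.
Leg 2: 368 ns is already measured in the laboratory frame.
Leg 3: γ = 8.35; Δt_3 = 8.350 × 297 = 2480 ns.
Total: 384.0 + 368.0 + 2480 ns.

Δt = 3230 ns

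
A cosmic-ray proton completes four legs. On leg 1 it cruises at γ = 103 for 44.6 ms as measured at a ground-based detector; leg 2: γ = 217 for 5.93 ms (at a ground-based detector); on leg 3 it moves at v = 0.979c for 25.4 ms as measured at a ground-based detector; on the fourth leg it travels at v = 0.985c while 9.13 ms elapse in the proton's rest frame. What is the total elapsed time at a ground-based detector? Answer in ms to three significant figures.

Δt = 129 ms

Leg 1: 44.6 ms is already measured at a ground-based detector.
Leg 2: 5.93 ms is already measured at a ground-based detector.
Leg 3: 25.4 ms is already measured at a ground-based detector.
Leg 4: γ = 1/√(1 − 0.985²) = 1/√0.02977 = 5.795; Δt_4 = 5.795 × 9.13 = 52.91 ms.
Total: 44.60 + 5.930 + 25.40 + 52.91 ms.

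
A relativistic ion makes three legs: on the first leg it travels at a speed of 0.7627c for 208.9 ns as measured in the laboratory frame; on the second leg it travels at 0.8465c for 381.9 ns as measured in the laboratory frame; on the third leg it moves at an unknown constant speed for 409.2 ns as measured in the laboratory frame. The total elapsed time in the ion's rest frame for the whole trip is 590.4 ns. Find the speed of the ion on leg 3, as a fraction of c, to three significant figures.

Leg 1: γ = 1/√(1 − 0.7627²) = 1/√0.4183 = 1.546; τ_1 = 208.9/1.546 = 135.1 ns.
Leg 2: γ = 1/√(1 − 0.8465²) = 1/√0.2834 = 1.878; τ_2 = 381.9/1.878 = 203.3 ns.
Leg 3: speed unknown; τ_3 = 409.2/γ_3.
Total proper time: 135.1 + 203.3 + τ_3 = 590.4, so τ_3 = 590.4 − 338.4 = 252.0 ns.
γ_3 = 409.2/252.0 = 1.624; β = √(1 − 1/γ²) = √0.6208.

β = 0.788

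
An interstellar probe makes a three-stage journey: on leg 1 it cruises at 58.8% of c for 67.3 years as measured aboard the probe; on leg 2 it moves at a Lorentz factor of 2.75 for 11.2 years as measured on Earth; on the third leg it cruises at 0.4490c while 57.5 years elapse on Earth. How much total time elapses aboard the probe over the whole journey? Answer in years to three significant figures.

Leg 1: 67.3 years is already measured aboard the probe.
Leg 2: γ = 2.75; τ_2 = 11.2/2.750 = 4.073 years.
Leg 3: γ = 1/√(1 − 0.4490²) = 1/√0.7984 = 1.119; τ_3 = 57.5/1.119 = 51.38 years.
Total: 67.30 + 4.073 + 51.38 years.

τ = 123 years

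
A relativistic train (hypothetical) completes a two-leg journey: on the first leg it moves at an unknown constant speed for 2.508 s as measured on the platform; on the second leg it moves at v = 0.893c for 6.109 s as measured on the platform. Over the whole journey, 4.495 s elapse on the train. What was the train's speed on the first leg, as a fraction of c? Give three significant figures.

β = 0.718

Leg 1: speed unknown; τ_1 = 2.508/γ_1.
Leg 2: γ = 1/√(1 − 0.893²) = 1/√0.2026 = 2.222; τ_2 = 6.109/2.222 = 2.749 s.
Total proper time: τ_1 + 2.749 = 4.495, so τ_1 = 4.495 − 2.749 = 1.746 s.
γ_1 = 2.508/1.746 = 1.437; β = √(1 − 1/γ²) = √0.5156.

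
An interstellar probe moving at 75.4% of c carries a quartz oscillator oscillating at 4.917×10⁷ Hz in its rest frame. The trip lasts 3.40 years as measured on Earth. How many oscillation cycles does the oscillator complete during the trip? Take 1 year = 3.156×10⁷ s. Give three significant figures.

β = 0.754; γ = 1/√(1 − 0.754²) = 1/√0.4315 = 1.522
The oscillator's own cycle count is N = f × τ where τ is the proper time aboard the probe. τ = Δt/γ = 3.40/1.522 = 2.233 years = 7.049×10⁷ s.
N = 4.917×10⁷ × 7.049×10⁷ = 3.466×10¹⁵.

N = 3.47×10¹⁵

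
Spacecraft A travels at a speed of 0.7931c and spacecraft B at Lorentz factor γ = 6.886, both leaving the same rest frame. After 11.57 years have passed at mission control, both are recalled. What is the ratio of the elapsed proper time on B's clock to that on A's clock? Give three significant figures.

τ_B/τ_A = 0.238

A: γ = 1/√(1 − 0.7931²) = 1/√0.3710 = 1.642. B: γ = 6.886.
τ_A/τ_B = γ_B/γ_A = 6.886/1.642 = 4.194, so τ_B/τ_A = 0.2384.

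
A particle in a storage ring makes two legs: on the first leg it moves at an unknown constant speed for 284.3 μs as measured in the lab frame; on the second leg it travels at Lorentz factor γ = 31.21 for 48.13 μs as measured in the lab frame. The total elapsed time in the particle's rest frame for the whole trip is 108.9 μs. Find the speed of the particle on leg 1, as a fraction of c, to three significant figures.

Leg 1: speed unknown; τ_1 = 284.3/γ_1.
Leg 2: γ = 31.21; τ_2 = 48.13/31.21 = 1.542 μs.
Total proper time: τ_1 + 1.542 = 108.9, so τ_1 = 108.9 − 1.542 = 107.4 μs.
γ_1 = 284.3/107.4 = 2.648; β = √(1 − 1/γ²) = √0.8574.

β = 0.926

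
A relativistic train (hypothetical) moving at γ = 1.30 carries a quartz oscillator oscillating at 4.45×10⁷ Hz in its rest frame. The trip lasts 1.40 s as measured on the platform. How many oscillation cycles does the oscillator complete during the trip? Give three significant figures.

γ = 1.30
The oscillator's own cycle count is N = f × τ where τ is the proper time on the train. τ = Δt/γ = 1.40/1.300 = 1.077 s = 1.077×10⁰ s.
N = 4.45×10⁷ × 1.077×10⁰ = 4.792×10⁷.

N = 4.79×10⁷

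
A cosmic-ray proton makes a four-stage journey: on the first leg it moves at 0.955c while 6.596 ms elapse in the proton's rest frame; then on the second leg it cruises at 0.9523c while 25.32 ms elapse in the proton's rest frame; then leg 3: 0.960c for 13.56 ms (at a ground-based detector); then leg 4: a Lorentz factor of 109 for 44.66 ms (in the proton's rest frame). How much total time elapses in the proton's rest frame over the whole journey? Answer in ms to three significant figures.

τ = 80.4 ms

Leg 1: 6.596 ms is already measured in the proton's rest frame.
Leg 2: 25.32 ms is already measured in the proton's rest frame.
Leg 3: γ = 1/√(1 − 0.960²) = 25/7 ≈ 3.571; τ_3 = 13.56/3.571 = 3.797 ms.
Leg 4: 44.66 ms is already measured in the proton's rest frame.
Total: 6.596 + 25.32 + 3.797 + 44.66 ms.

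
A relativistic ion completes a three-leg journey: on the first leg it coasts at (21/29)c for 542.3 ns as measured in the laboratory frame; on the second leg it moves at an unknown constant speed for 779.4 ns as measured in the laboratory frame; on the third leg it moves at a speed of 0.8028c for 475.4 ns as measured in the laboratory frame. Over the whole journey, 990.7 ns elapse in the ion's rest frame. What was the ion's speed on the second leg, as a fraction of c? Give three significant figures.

Leg 1: γ = 1/√(1 − (21/29)²) = 29/20 = 1.450; τ_1 = 542.3/1.450 = 374.0 ns.
Leg 2: speed unknown; τ_2 = 779.4/γ_2.
Leg 3: γ = 1/√(1 − 0.8028²) = 1/√0.3555 = 1.677; τ_3 = 475.4/1.677 = 283.5 ns.
Total proper time: 374.0 + τ_2 + 283.5 = 990.7, so τ_2 = 990.7 − 657.5 = 333.2 ns.
γ_2 = 779.4/333.2 = 2.339; β = √(1 − 1/γ²) = √0.8172.

β = 0.904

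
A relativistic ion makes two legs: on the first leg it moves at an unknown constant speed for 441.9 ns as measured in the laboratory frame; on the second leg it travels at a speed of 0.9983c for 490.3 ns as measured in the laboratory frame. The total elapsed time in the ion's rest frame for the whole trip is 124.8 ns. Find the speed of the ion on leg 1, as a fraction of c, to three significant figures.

β = 0.976

Leg 1: speed unknown; τ_1 = 441.9/γ_1.
Leg 2: γ = 1/√(1 − 0.9983²) = 1/√0.003397 = 17.16; τ_2 = 490.3/17.16 = 28.58 ns.
Total proper time: τ_1 + 28.58 = 124.8, so τ_1 = 124.8 − 28.58 = 96.22 ns.
γ_1 = 441.9/96.22 = 4.592; β = √(1 − 1/γ²) = √0.9526.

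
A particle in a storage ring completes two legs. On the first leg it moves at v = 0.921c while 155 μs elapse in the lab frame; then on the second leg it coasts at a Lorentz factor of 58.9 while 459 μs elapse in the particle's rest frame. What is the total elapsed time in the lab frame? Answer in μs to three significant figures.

Leg 1: 155 μs is already measured in the lab frame.
Leg 2: γ = 58.9; Δt_2 = 58.90 × 459 = 2.704×10⁴ μs.
Total: 155.0 + 2.704×10⁴ μs.

Δt = 2.72×10⁴ μs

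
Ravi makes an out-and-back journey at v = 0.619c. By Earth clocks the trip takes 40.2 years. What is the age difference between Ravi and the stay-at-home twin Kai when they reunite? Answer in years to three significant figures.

γ = 1/√(1 − 0.619²) = 1/√0.6168 = 1.273
Ravi's elapsed proper time: τ = 40.2/1.273 = 31.57 years.
Age gap = Δt − τ = 40.2 − 31.57 years.

Δt − τ = 8.63 years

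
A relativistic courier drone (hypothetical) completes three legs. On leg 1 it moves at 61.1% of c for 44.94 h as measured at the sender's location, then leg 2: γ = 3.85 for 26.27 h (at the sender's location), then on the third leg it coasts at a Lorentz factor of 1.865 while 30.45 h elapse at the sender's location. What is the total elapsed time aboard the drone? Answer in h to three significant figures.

τ = 58.7 h

Leg 1: β = 0.611; γ = 1/√(1 − 0.611²) = 1/√0.6267 = 1.263; τ_1 = 44.94/1.263 = 35.58 h.
Leg 2: γ = 3.85; τ_2 = 26.27/3.850 = 6.823 h.
Leg 3: γ = 1.865; τ_3 = 30.45/1.865 = 16.33 h.
Total: 35.58 + 6.823 + 16.33 h.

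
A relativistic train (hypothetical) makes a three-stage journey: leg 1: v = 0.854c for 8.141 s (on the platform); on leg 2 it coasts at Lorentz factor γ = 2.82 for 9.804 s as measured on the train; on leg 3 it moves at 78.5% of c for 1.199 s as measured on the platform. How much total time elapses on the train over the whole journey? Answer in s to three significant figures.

τ = 14.8 s

Leg 1: γ = 1/√(1 − 0.854²) = 1/√0.2707 = 1.922; τ_1 = 8.141/1.922 = 4.236 s.
Leg 2: 9.804 s is already measured on the train.
Leg 3: β = 0.785; γ = 1/√(1 − 0.785²) = 1/√0.3838 = 1.614; τ_3 = 1.199/1.614 = 0.7428 s.
Total: 4.236 + 9.804 + 0.7428 s.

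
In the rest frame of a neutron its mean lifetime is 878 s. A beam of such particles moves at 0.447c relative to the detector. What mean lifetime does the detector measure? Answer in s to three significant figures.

γ = 1/√(1 − 0.447²) = 1/√0.8002 = 1.118
The rest-frame lifetime is the proper time; the lab measures the dilated interval Δt = γτ₀ = 1.118 × 878 s.

Δt = 982 s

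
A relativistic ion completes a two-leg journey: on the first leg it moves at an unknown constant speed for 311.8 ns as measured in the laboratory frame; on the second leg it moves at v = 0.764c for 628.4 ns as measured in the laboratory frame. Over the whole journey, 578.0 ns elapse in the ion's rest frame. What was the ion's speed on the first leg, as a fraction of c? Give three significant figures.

Leg 1: speed unknown; τ_1 = 311.8/γ_1.
Leg 2: γ = 1/√(1 − 0.764²) = 1/√0.4163 = 1.550; τ_2 = 628.4/1.550 = 405.5 ns.
Total proper time: τ_1 + 405.5 = 578.0, so τ_1 = 578.0 − 405.5 = 172.5 ns.
γ_1 = 311.8/172.5 = 1.807; β = √(1 − 1/γ²) = √0.6938.

β = 0.833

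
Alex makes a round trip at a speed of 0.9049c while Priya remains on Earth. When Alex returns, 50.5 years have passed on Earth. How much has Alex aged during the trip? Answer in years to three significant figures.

γ = 1/√(1 − 0.9049²) = 1/√0.1812 = 2.349
Alex's clock measures proper time along the trip: τ = Δt/γ = 50.5/2.349 years.

τ = 21.5 years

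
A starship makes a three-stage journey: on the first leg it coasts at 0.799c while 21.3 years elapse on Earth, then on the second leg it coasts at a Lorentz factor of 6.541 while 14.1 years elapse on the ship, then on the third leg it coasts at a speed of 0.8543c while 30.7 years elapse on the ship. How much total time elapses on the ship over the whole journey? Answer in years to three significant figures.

τ = 57.6 years

Leg 1: γ = 1/√(1 − 0.799²) = 1/√0.3616 = 1.663; τ_1 = 21.3/1.663 = 12.81 years.
Leg 2: 14.1 years is already measured on the ship.
Leg 3: 30.7 years is already measured on the ship.
Total: 12.81 + 14.10 + 30.70 years.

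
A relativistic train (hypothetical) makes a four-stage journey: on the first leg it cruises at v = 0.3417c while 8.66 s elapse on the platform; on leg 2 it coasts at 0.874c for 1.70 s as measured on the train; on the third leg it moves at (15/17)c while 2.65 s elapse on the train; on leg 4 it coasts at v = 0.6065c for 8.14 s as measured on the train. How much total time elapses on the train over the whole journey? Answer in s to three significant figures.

τ = 20.6 s

Leg 1: γ = 1/√(1 − 0.3417²) = 1/√0.8832 = 1.064; τ_1 = 8.66/1.064 = 8.139 s.
Leg 2: 1.70 s is already measured on the train.
Leg 3: 2.65 s is already measured on the train.
Leg 4: 8.14 s is already measured on the train.
Total: 8.139 + 1.700 + 2.650 + 8.140 s.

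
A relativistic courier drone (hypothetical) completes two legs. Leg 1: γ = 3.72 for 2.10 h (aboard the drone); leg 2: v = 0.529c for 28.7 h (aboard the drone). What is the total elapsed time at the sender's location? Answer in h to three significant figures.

Leg 1: γ = 3.72; Δt_1 = 3.720 × 2.10 = 7.812 h.
Leg 2: γ = 1/√(1 − 0.529²) = 1/√0.7202 = 1.178; Δt_2 = 1.178 × 28.7 = 33.82 h.
Total: 7.812 + 33.82 h.

Δt = 41.6 h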